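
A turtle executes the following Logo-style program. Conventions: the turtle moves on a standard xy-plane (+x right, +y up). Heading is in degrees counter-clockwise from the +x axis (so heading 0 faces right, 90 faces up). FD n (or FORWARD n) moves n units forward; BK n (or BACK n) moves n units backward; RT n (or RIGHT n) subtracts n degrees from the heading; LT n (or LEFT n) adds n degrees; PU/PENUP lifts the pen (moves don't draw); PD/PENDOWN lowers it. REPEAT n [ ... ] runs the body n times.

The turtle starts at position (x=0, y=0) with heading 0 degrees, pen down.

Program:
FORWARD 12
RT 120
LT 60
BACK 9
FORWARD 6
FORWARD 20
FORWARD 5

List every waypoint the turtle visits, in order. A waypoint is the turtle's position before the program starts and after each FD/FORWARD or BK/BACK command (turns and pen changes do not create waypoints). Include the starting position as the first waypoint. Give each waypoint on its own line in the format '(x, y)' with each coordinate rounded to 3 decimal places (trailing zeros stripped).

Answer: (0, 0)
(12, 0)
(7.5, 7.794)
(10.5, 2.598)
(20.5, -14.722)
(23, -19.053)

Derivation:
Executing turtle program step by step:
Start: pos=(0,0), heading=0, pen down
FD 12: (0,0) -> (12,0) [heading=0, draw]
RT 120: heading 0 -> 240
LT 60: heading 240 -> 300
BK 9: (12,0) -> (7.5,7.794) [heading=300, draw]
FD 6: (7.5,7.794) -> (10.5,2.598) [heading=300, draw]
FD 20: (10.5,2.598) -> (20.5,-14.722) [heading=300, draw]
FD 5: (20.5,-14.722) -> (23,-19.053) [heading=300, draw]
Final: pos=(23,-19.053), heading=300, 5 segment(s) drawn
Waypoints (6 total):
(0, 0)
(12, 0)
(7.5, 7.794)
(10.5, 2.598)
(20.5, -14.722)
(23, -19.053)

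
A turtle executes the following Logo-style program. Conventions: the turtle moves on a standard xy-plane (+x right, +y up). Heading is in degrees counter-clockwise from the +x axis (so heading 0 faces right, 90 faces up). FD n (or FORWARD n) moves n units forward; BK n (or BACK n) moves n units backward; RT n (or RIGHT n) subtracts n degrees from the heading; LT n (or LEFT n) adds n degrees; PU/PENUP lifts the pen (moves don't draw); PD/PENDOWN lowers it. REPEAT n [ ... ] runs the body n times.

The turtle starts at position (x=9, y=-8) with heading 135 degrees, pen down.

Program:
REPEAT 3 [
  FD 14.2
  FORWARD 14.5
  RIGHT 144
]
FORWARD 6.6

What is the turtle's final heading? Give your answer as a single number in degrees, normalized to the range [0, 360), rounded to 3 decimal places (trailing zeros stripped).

Executing turtle program step by step:
Start: pos=(9,-8), heading=135, pen down
REPEAT 3 [
  -- iteration 1/3 --
  FD 14.2: (9,-8) -> (-1.041,2.041) [heading=135, draw]
  FD 14.5: (-1.041,2.041) -> (-11.294,12.294) [heading=135, draw]
  RT 144: heading 135 -> 351
  -- iteration 2/3 --
  FD 14.2: (-11.294,12.294) -> (2.731,10.073) [heading=351, draw]
  FD 14.5: (2.731,10.073) -> (17.053,7.804) [heading=351, draw]
  RT 144: heading 351 -> 207
  -- iteration 3/3 --
  FD 14.2: (17.053,7.804) -> (4.4,1.358) [heading=207, draw]
  FD 14.5: (4.4,1.358) -> (-8.519,-5.225) [heading=207, draw]
  RT 144: heading 207 -> 63
]
FD 6.6: (-8.519,-5.225) -> (-5.523,0.655) [heading=63, draw]
Final: pos=(-5.523,0.655), heading=63, 7 segment(s) drawn

Answer: 63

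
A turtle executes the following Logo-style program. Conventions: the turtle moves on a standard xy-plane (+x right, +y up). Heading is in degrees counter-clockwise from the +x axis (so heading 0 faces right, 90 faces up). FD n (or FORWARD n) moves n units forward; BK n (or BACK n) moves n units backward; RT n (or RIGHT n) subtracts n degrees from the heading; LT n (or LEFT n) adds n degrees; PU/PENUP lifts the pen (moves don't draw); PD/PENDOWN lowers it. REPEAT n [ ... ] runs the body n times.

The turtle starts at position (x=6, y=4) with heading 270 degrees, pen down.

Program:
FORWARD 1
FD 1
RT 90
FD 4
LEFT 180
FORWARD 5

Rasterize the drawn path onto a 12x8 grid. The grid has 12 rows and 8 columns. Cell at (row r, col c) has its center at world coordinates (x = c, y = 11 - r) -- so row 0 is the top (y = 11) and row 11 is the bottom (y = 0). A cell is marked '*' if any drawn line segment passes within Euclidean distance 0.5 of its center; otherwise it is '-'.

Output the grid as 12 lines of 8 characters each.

Answer: --------
--------
--------
--------
--------
--------
--------
------*-
------*-
--******
--------
--------

Derivation:
Segment 0: (6,4) -> (6,3)
Segment 1: (6,3) -> (6,2)
Segment 2: (6,2) -> (2,2)
Segment 3: (2,2) -> (7,2)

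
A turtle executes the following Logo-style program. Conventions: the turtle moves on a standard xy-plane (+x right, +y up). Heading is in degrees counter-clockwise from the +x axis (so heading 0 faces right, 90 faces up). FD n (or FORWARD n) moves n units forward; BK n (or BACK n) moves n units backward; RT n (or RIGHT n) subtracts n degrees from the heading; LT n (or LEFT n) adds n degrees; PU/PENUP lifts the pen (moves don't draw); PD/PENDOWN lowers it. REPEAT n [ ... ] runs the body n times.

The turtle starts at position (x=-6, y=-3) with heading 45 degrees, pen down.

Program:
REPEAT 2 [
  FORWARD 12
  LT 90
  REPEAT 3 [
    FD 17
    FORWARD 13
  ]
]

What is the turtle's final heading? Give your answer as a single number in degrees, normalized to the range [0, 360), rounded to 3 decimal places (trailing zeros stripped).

Answer: 225

Derivation:
Executing turtle program step by step:
Start: pos=(-6,-3), heading=45, pen down
REPEAT 2 [
  -- iteration 1/2 --
  FD 12: (-6,-3) -> (2.485,5.485) [heading=45, draw]
  LT 90: heading 45 -> 135
  REPEAT 3 [
    -- iteration 1/3 --
    FD 17: (2.485,5.485) -> (-9.536,17.506) [heading=135, draw]
    FD 13: (-9.536,17.506) -> (-18.728,26.698) [heading=135, draw]
    -- iteration 2/3 --
    FD 17: (-18.728,26.698) -> (-30.749,38.719) [heading=135, draw]
    FD 13: (-30.749,38.719) -> (-39.941,47.912) [heading=135, draw]
    -- iteration 3/3 --
    FD 17: (-39.941,47.912) -> (-51.962,59.933) [heading=135, draw]
    FD 13: (-51.962,59.933) -> (-61.154,69.125) [heading=135, draw]
  ]
  -- iteration 2/2 --
  FD 12: (-61.154,69.125) -> (-69.64,77.61) [heading=135, draw]
  LT 90: heading 135 -> 225
  REPEAT 3 [
    -- iteration 1/3 --
    FD 17: (-69.64,77.61) -> (-81.66,65.589) [heading=225, draw]
    FD 13: (-81.66,65.589) -> (-90.853,56.397) [heading=225, draw]
    -- iteration 2/3 --
    FD 17: (-90.853,56.397) -> (-102.874,44.376) [heading=225, draw]
    FD 13: (-102.874,44.376) -> (-112.066,35.184) [heading=225, draw]
    -- iteration 3/3 --
    FD 17: (-112.066,35.184) -> (-124.087,23.163) [heading=225, draw]
    FD 13: (-124.087,23.163) -> (-133.279,13.971) [heading=225, draw]
  ]
]
Final: pos=(-133.279,13.971), heading=225, 14 segment(s) drawn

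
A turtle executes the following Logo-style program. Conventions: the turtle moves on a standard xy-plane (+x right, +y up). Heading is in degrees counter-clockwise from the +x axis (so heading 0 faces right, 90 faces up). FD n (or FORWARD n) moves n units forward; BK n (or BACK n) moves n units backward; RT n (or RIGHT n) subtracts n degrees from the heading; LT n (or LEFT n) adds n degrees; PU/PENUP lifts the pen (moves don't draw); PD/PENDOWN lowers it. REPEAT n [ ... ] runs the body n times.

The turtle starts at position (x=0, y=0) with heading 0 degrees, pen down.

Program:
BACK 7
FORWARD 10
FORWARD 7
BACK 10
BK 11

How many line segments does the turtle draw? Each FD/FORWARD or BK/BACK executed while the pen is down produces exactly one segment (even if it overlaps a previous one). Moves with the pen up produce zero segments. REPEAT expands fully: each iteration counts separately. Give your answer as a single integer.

Answer: 5

Derivation:
Executing turtle program step by step:
Start: pos=(0,0), heading=0, pen down
BK 7: (0,0) -> (-7,0) [heading=0, draw]
FD 10: (-7,0) -> (3,0) [heading=0, draw]
FD 7: (3,0) -> (10,0) [heading=0, draw]
BK 10: (10,0) -> (0,0) [heading=0, draw]
BK 11: (0,0) -> (-11,0) [heading=0, draw]
Final: pos=(-11,0), heading=0, 5 segment(s) drawn
Segments drawn: 5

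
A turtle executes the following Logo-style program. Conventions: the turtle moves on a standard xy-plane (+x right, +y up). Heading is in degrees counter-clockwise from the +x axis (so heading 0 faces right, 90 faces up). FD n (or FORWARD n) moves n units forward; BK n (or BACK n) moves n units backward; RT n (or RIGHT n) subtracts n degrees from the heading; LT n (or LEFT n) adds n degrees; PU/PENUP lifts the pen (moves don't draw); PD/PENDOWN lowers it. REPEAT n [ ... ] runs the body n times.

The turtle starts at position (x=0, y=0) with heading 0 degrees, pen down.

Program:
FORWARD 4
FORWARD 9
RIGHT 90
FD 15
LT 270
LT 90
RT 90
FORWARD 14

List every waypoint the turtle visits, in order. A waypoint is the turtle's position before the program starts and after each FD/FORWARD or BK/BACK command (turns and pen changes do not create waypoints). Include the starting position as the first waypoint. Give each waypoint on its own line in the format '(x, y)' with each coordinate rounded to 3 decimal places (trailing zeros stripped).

Executing turtle program step by step:
Start: pos=(0,0), heading=0, pen down
FD 4: (0,0) -> (4,0) [heading=0, draw]
FD 9: (4,0) -> (13,0) [heading=0, draw]
RT 90: heading 0 -> 270
FD 15: (13,0) -> (13,-15) [heading=270, draw]
LT 270: heading 270 -> 180
LT 90: heading 180 -> 270
RT 90: heading 270 -> 180
FD 14: (13,-15) -> (-1,-15) [heading=180, draw]
Final: pos=(-1,-15), heading=180, 4 segment(s) drawn
Waypoints (5 total):
(0, 0)
(4, 0)
(13, 0)
(13, -15)
(-1, -15)

Answer: (0, 0)
(4, 0)
(13, 0)
(13, -15)
(-1, -15)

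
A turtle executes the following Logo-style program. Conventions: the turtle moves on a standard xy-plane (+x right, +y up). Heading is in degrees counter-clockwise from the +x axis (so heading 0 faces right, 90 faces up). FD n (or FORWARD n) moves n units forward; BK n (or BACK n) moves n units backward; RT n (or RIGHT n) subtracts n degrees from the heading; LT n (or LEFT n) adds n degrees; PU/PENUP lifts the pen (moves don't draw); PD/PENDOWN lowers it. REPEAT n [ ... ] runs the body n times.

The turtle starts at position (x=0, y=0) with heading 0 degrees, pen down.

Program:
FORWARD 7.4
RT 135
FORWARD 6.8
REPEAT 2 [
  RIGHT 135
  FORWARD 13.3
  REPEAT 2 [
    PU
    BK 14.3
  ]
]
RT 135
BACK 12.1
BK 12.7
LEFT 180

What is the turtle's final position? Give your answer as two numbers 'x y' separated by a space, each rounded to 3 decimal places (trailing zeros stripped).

Executing turtle program step by step:
Start: pos=(0,0), heading=0, pen down
FD 7.4: (0,0) -> (7.4,0) [heading=0, draw]
RT 135: heading 0 -> 225
FD 6.8: (7.4,0) -> (2.592,-4.808) [heading=225, draw]
REPEAT 2 [
  -- iteration 1/2 --
  RT 135: heading 225 -> 90
  FD 13.3: (2.592,-4.808) -> (2.592,8.492) [heading=90, draw]
  REPEAT 2 [
    -- iteration 1/2 --
    PU: pen up
    BK 14.3: (2.592,8.492) -> (2.592,-5.808) [heading=90, move]
    -- iteration 2/2 --
    PU: pen up
    BK 14.3: (2.592,-5.808) -> (2.592,-20.108) [heading=90, move]
  ]
  -- iteration 2/2 --
  RT 135: heading 90 -> 315
  FD 13.3: (2.592,-20.108) -> (11.996,-29.513) [heading=315, move]
  REPEAT 2 [
    -- iteration 1/2 --
    PU: pen up
    BK 14.3: (11.996,-29.513) -> (1.885,-19.401) [heading=315, move]
    -- iteration 2/2 --
    PU: pen up
    BK 14.3: (1.885,-19.401) -> (-8.227,-9.29) [heading=315, move]
  ]
]
RT 135: heading 315 -> 180
BK 12.1: (-8.227,-9.29) -> (3.873,-9.29) [heading=180, move]
BK 12.7: (3.873,-9.29) -> (16.573,-9.29) [heading=180, move]
LT 180: heading 180 -> 0
Final: pos=(16.573,-9.29), heading=0, 3 segment(s) drawn

Answer: 16.573 -9.29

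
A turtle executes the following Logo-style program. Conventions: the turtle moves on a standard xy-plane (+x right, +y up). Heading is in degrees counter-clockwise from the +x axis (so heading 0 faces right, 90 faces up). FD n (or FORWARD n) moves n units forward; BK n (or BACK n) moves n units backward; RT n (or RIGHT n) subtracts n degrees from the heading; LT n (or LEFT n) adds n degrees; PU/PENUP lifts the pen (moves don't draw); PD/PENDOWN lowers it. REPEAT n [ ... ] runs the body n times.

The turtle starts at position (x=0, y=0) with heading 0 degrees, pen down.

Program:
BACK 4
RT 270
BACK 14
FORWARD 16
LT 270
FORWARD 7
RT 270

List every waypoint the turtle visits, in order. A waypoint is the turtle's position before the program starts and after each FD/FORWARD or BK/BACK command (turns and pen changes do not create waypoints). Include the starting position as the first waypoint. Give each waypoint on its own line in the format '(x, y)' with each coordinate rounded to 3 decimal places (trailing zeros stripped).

Answer: (0, 0)
(-4, 0)
(-4, -14)
(-4, 2)
(3, 2)

Derivation:
Executing turtle program step by step:
Start: pos=(0,0), heading=0, pen down
BK 4: (0,0) -> (-4,0) [heading=0, draw]
RT 270: heading 0 -> 90
BK 14: (-4,0) -> (-4,-14) [heading=90, draw]
FD 16: (-4,-14) -> (-4,2) [heading=90, draw]
LT 270: heading 90 -> 0
FD 7: (-4,2) -> (3,2) [heading=0, draw]
RT 270: heading 0 -> 90
Final: pos=(3,2), heading=90, 4 segment(s) drawn
Waypoints (5 total):
(0, 0)
(-4, 0)
(-4, -14)
(-4, 2)
(3, 2)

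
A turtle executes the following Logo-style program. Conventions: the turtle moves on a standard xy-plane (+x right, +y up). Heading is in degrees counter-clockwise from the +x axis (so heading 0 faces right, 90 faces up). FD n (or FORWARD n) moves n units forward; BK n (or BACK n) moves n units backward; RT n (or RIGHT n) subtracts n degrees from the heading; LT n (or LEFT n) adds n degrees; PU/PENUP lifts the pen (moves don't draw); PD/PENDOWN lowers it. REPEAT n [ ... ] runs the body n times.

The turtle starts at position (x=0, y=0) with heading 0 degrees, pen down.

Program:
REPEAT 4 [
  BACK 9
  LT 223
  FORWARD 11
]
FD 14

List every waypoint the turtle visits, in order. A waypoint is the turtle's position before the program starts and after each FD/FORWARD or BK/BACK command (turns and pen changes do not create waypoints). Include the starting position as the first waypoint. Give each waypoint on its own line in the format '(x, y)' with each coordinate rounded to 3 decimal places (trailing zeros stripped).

Executing turtle program step by step:
Start: pos=(0,0), heading=0, pen down
REPEAT 4 [
  -- iteration 1/4 --
  BK 9: (0,0) -> (-9,0) [heading=0, draw]
  LT 223: heading 0 -> 223
  FD 11: (-9,0) -> (-17.045,-7.502) [heading=223, draw]
  -- iteration 2/4 --
  BK 9: (-17.045,-7.502) -> (-10.463,-1.364) [heading=223, draw]
  LT 223: heading 223 -> 86
  FD 11: (-10.463,-1.364) -> (-9.695,9.609) [heading=86, draw]
  -- iteration 3/4 --
  BK 9: (-9.695,9.609) -> (-10.323,0.631) [heading=86, draw]
  LT 223: heading 86 -> 309
  FD 11: (-10.323,0.631) -> (-3.401,-7.917) [heading=309, draw]
  -- iteration 4/4 --
  BK 9: (-3.401,-7.917) -> (-9.065,-0.923) [heading=309, draw]
  LT 223: heading 309 -> 172
  FD 11: (-9.065,-0.923) -> (-19.958,0.608) [heading=172, draw]
]
FD 14: (-19.958,0.608) -> (-33.821,2.556) [heading=172, draw]
Final: pos=(-33.821,2.556), heading=172, 9 segment(s) drawn
Waypoints (10 total):
(0, 0)
(-9, 0)
(-17.045, -7.502)
(-10.463, -1.364)
(-9.695, 9.609)
(-10.323, 0.631)
(-3.401, -7.917)
(-9.065, -0.923)
(-19.958, 0.608)
(-33.821, 2.556)

Answer: (0, 0)
(-9, 0)
(-17.045, -7.502)
(-10.463, -1.364)
(-9.695, 9.609)
(-10.323, 0.631)
(-3.401, -7.917)
(-9.065, -0.923)
(-19.958, 0.608)
(-33.821, 2.556)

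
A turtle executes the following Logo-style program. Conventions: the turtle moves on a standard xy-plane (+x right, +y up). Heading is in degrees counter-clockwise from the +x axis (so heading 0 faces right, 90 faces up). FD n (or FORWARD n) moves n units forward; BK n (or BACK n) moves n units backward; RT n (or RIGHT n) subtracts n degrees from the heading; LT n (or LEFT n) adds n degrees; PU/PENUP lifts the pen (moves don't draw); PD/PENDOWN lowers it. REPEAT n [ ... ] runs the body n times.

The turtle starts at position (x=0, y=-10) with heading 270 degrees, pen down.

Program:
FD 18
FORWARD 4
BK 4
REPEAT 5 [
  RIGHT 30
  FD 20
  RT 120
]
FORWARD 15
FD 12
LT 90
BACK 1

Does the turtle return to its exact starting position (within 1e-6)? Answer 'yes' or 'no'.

Executing turtle program step by step:
Start: pos=(0,-10), heading=270, pen down
FD 18: (0,-10) -> (0,-28) [heading=270, draw]
FD 4: (0,-28) -> (0,-32) [heading=270, draw]
BK 4: (0,-32) -> (0,-28) [heading=270, draw]
REPEAT 5 [
  -- iteration 1/5 --
  RT 30: heading 270 -> 240
  FD 20: (0,-28) -> (-10,-45.321) [heading=240, draw]
  RT 120: heading 240 -> 120
  -- iteration 2/5 --
  RT 30: heading 120 -> 90
  FD 20: (-10,-45.321) -> (-10,-25.321) [heading=90, draw]
  RT 120: heading 90 -> 330
  -- iteration 3/5 --
  RT 30: heading 330 -> 300
  FD 20: (-10,-25.321) -> (0,-42.641) [heading=300, draw]
  RT 120: heading 300 -> 180
  -- iteration 4/5 --
  RT 30: heading 180 -> 150
  FD 20: (0,-42.641) -> (-17.321,-32.641) [heading=150, draw]
  RT 120: heading 150 -> 30
  -- iteration 5/5 --
  RT 30: heading 30 -> 0
  FD 20: (-17.321,-32.641) -> (2.679,-32.641) [heading=0, draw]
  RT 120: heading 0 -> 240
]
FD 15: (2.679,-32.641) -> (-4.821,-45.631) [heading=240, draw]
FD 12: (-4.821,-45.631) -> (-10.821,-56.024) [heading=240, draw]
LT 90: heading 240 -> 330
BK 1: (-10.821,-56.024) -> (-11.687,-55.524) [heading=330, draw]
Final: pos=(-11.687,-55.524), heading=330, 11 segment(s) drawn

Start position: (0, -10)
Final position: (-11.687, -55.524)
Distance = 47; >= 1e-6 -> NOT closed

Answer: no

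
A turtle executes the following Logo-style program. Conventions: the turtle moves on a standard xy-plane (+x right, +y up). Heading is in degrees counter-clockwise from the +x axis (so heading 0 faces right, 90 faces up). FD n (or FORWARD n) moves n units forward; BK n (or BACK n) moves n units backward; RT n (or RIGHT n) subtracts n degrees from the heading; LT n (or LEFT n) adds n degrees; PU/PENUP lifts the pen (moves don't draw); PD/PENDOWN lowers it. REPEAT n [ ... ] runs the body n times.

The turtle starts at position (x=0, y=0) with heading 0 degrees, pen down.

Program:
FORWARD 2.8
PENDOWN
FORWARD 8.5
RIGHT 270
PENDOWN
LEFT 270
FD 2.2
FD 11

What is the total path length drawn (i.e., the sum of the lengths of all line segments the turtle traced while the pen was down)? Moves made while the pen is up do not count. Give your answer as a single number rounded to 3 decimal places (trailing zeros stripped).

Executing turtle program step by step:
Start: pos=(0,0), heading=0, pen down
FD 2.8: (0,0) -> (2.8,0) [heading=0, draw]
PD: pen down
FD 8.5: (2.8,0) -> (11.3,0) [heading=0, draw]
RT 270: heading 0 -> 90
PD: pen down
LT 270: heading 90 -> 0
FD 2.2: (11.3,0) -> (13.5,0) [heading=0, draw]
FD 11: (13.5,0) -> (24.5,0) [heading=0, draw]
Final: pos=(24.5,0), heading=0, 4 segment(s) drawn

Segment lengths:
  seg 1: (0,0) -> (2.8,0), length = 2.8
  seg 2: (2.8,0) -> (11.3,0), length = 8.5
  seg 3: (11.3,0) -> (13.5,0), length = 2.2
  seg 4: (13.5,0) -> (24.5,0), length = 11
Total = 24.5

Answer: 24.5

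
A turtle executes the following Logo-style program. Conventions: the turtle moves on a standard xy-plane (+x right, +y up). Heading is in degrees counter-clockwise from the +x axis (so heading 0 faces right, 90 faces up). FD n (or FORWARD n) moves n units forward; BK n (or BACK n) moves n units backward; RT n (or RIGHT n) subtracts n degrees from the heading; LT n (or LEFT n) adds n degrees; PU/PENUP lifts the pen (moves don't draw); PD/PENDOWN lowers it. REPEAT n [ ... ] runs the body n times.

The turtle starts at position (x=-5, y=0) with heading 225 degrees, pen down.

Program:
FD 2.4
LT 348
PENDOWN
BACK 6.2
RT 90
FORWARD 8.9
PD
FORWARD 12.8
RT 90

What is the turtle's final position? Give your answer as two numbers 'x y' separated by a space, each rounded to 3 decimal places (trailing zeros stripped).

Executing turtle program step by step:
Start: pos=(-5,0), heading=225, pen down
FD 2.4: (-5,0) -> (-6.697,-1.697) [heading=225, draw]
LT 348: heading 225 -> 213
PD: pen down
BK 6.2: (-6.697,-1.697) -> (-1.497,1.68) [heading=213, draw]
RT 90: heading 213 -> 123
FD 8.9: (-1.497,1.68) -> (-6.345,9.144) [heading=123, draw]
PD: pen down
FD 12.8: (-6.345,9.144) -> (-13.316,19.879) [heading=123, draw]
RT 90: heading 123 -> 33
Final: pos=(-13.316,19.879), heading=33, 4 segment(s) drawn

Answer: -13.316 19.879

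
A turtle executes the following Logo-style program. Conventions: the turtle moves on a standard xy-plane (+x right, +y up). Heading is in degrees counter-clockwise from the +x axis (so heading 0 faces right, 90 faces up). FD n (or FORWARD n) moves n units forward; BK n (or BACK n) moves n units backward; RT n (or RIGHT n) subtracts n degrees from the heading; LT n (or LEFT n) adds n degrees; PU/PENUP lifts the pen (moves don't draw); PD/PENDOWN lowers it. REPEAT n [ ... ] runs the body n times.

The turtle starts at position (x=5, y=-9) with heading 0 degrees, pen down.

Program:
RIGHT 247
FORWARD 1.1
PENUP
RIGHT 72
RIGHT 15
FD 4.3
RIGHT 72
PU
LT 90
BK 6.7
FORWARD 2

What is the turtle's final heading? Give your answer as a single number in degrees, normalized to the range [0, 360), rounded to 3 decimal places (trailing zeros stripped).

Executing turtle program step by step:
Start: pos=(5,-9), heading=0, pen down
RT 247: heading 0 -> 113
FD 1.1: (5,-9) -> (4.57,-7.987) [heading=113, draw]
PU: pen up
RT 72: heading 113 -> 41
RT 15: heading 41 -> 26
FD 4.3: (4.57,-7.987) -> (8.435,-6.102) [heading=26, move]
RT 72: heading 26 -> 314
PU: pen up
LT 90: heading 314 -> 44
BK 6.7: (8.435,-6.102) -> (3.615,-10.757) [heading=44, move]
FD 2: (3.615,-10.757) -> (5.054,-9.367) [heading=44, move]
Final: pos=(5.054,-9.367), heading=44, 1 segment(s) drawn

Answer: 44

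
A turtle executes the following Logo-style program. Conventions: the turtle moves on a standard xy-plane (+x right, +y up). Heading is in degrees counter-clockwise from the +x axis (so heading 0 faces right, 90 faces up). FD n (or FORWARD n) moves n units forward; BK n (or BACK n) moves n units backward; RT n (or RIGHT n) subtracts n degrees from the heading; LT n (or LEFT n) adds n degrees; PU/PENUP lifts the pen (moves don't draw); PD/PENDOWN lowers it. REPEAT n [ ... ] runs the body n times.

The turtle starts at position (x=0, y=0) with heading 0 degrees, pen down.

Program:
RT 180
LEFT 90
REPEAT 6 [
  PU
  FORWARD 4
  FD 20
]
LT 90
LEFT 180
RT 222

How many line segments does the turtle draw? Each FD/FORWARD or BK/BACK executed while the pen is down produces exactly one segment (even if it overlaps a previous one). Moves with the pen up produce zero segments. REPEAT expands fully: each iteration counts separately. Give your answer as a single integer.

Answer: 0

Derivation:
Executing turtle program step by step:
Start: pos=(0,0), heading=0, pen down
RT 180: heading 0 -> 180
LT 90: heading 180 -> 270
REPEAT 6 [
  -- iteration 1/6 --
  PU: pen up
  FD 4: (0,0) -> (0,-4) [heading=270, move]
  FD 20: (0,-4) -> (0,-24) [heading=270, move]
  -- iteration 2/6 --
  PU: pen up
  FD 4: (0,-24) -> (0,-28) [heading=270, move]
  FD 20: (0,-28) -> (0,-48) [heading=270, move]
  -- iteration 3/6 --
  PU: pen up
  FD 4: (0,-48) -> (0,-52) [heading=270, move]
  FD 20: (0,-52) -> (0,-72) [heading=270, move]
  -- iteration 4/6 --
  PU: pen up
  FD 4: (0,-72) -> (0,-76) [heading=270, move]
  FD 20: (0,-76) -> (0,-96) [heading=270, move]
  -- iteration 5/6 --
  PU: pen up
  FD 4: (0,-96) -> (0,-100) [heading=270, move]
  FD 20: (0,-100) -> (0,-120) [heading=270, move]
  -- iteration 6/6 --
  PU: pen up
  FD 4: (0,-120) -> (0,-124) [heading=270, move]
  FD 20: (0,-124) -> (0,-144) [heading=270, move]
]
LT 90: heading 270 -> 0
LT 180: heading 0 -> 180
RT 222: heading 180 -> 318
Final: pos=(0,-144), heading=318, 0 segment(s) drawn
Segments drawn: 0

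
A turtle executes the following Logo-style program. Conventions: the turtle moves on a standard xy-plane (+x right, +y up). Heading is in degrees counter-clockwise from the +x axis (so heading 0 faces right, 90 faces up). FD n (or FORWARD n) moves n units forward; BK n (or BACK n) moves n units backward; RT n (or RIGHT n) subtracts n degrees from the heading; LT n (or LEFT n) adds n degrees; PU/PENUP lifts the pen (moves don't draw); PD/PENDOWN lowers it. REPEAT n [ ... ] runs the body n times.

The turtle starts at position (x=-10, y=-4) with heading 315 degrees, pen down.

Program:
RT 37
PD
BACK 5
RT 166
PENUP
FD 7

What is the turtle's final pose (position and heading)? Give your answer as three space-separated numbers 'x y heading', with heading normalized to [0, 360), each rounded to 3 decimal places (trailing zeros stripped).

Answer: -13.318 7.442 112

Derivation:
Executing turtle program step by step:
Start: pos=(-10,-4), heading=315, pen down
RT 37: heading 315 -> 278
PD: pen down
BK 5: (-10,-4) -> (-10.696,0.951) [heading=278, draw]
RT 166: heading 278 -> 112
PU: pen up
FD 7: (-10.696,0.951) -> (-13.318,7.442) [heading=112, move]
Final: pos=(-13.318,7.442), heading=112, 1 segment(s) drawn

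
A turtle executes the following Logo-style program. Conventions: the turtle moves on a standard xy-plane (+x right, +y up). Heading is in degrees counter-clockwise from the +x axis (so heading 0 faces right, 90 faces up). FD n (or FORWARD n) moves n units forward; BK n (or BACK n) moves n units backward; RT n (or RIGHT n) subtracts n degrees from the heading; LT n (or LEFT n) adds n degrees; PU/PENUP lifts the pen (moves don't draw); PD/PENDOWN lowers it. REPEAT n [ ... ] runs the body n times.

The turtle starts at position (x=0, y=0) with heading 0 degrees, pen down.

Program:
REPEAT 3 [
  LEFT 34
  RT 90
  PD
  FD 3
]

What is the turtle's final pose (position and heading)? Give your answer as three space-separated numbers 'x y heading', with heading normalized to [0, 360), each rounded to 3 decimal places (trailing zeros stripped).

Executing turtle program step by step:
Start: pos=(0,0), heading=0, pen down
REPEAT 3 [
  -- iteration 1/3 --
  LT 34: heading 0 -> 34
  RT 90: heading 34 -> 304
  PD: pen down
  FD 3: (0,0) -> (1.678,-2.487) [heading=304, draw]
  -- iteration 2/3 --
  LT 34: heading 304 -> 338
  RT 90: heading 338 -> 248
  PD: pen down
  FD 3: (1.678,-2.487) -> (0.554,-5.269) [heading=248, draw]
  -- iteration 3/3 --
  LT 34: heading 248 -> 282
  RT 90: heading 282 -> 192
  PD: pen down
  FD 3: (0.554,-5.269) -> (-2.381,-5.892) [heading=192, draw]
]
Final: pos=(-2.381,-5.892), heading=192, 3 segment(s) drawn

Answer: -2.381 -5.892 192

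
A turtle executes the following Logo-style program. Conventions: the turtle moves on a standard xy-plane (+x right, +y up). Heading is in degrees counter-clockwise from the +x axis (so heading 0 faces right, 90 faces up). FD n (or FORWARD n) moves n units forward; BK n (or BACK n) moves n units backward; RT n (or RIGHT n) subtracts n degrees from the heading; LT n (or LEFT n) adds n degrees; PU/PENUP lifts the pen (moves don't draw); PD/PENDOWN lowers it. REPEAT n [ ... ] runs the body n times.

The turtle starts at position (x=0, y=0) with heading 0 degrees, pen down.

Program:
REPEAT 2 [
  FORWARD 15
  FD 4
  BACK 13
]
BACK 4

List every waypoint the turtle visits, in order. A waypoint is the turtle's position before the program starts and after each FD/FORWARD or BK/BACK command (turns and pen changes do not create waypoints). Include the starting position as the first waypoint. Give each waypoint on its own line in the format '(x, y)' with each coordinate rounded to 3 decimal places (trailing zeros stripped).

Answer: (0, 0)
(15, 0)
(19, 0)
(6, 0)
(21, 0)
(25, 0)
(12, 0)
(8, 0)

Derivation:
Executing turtle program step by step:
Start: pos=(0,0), heading=0, pen down
REPEAT 2 [
  -- iteration 1/2 --
  FD 15: (0,0) -> (15,0) [heading=0, draw]
  FD 4: (15,0) -> (19,0) [heading=0, draw]
  BK 13: (19,0) -> (6,0) [heading=0, draw]
  -- iteration 2/2 --
  FD 15: (6,0) -> (21,0) [heading=0, draw]
  FD 4: (21,0) -> (25,0) [heading=0, draw]
  BK 13: (25,0) -> (12,0) [heading=0, draw]
]
BK 4: (12,0) -> (8,0) [heading=0, draw]
Final: pos=(8,0), heading=0, 7 segment(s) drawn
Waypoints (8 total):
(0, 0)
(15, 0)
(19, 0)
(6, 0)
(21, 0)
(25, 0)
(12, 0)
(8, 0)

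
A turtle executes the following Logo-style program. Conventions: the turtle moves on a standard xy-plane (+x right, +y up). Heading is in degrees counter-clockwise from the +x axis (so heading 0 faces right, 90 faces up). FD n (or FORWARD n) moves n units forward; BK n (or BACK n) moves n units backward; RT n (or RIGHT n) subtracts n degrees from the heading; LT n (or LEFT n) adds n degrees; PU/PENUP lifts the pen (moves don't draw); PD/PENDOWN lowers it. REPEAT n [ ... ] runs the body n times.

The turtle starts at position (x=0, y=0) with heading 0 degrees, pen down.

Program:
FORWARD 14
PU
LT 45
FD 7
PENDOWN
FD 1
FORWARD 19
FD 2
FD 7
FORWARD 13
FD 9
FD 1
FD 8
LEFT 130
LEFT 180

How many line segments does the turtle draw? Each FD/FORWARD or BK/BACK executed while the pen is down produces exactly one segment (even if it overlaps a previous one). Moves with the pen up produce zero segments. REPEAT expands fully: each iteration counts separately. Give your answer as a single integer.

Executing turtle program step by step:
Start: pos=(0,0), heading=0, pen down
FD 14: (0,0) -> (14,0) [heading=0, draw]
PU: pen up
LT 45: heading 0 -> 45
FD 7: (14,0) -> (18.95,4.95) [heading=45, move]
PD: pen down
FD 1: (18.95,4.95) -> (19.657,5.657) [heading=45, draw]
FD 19: (19.657,5.657) -> (33.092,19.092) [heading=45, draw]
FD 2: (33.092,19.092) -> (34.506,20.506) [heading=45, draw]
FD 7: (34.506,20.506) -> (39.456,25.456) [heading=45, draw]
FD 13: (39.456,25.456) -> (48.648,34.648) [heading=45, draw]
FD 9: (48.648,34.648) -> (55.012,41.012) [heading=45, draw]
FD 1: (55.012,41.012) -> (55.719,41.719) [heading=45, draw]
FD 8: (55.719,41.719) -> (61.376,47.376) [heading=45, draw]
LT 130: heading 45 -> 175
LT 180: heading 175 -> 355
Final: pos=(61.376,47.376), heading=355, 9 segment(s) drawn
Segments drawn: 9

Answer: 9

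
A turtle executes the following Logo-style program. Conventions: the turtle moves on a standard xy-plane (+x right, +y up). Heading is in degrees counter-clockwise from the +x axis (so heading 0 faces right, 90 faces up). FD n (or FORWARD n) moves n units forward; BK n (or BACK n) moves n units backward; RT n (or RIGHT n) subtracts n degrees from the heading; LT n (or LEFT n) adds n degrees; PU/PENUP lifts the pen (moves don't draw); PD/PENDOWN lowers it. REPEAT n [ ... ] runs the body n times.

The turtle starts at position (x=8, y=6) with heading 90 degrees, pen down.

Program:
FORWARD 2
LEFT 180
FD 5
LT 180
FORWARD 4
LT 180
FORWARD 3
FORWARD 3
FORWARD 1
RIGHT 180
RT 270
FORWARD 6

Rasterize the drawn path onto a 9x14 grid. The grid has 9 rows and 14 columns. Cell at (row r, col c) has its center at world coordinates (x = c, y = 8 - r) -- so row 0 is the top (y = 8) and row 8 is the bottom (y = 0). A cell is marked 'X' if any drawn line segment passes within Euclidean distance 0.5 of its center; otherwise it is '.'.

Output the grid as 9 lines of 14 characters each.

Segment 0: (8,6) -> (8,8)
Segment 1: (8,8) -> (8,3)
Segment 2: (8,3) -> (8,7)
Segment 3: (8,7) -> (8,4)
Segment 4: (8,4) -> (8,1)
Segment 5: (8,1) -> (8,0)
Segment 6: (8,0) -> (2,0)

Answer: ........X.....
........X.....
........X.....
........X.....
........X.....
........X.....
........X.....
........X.....
..XXXXXXX.....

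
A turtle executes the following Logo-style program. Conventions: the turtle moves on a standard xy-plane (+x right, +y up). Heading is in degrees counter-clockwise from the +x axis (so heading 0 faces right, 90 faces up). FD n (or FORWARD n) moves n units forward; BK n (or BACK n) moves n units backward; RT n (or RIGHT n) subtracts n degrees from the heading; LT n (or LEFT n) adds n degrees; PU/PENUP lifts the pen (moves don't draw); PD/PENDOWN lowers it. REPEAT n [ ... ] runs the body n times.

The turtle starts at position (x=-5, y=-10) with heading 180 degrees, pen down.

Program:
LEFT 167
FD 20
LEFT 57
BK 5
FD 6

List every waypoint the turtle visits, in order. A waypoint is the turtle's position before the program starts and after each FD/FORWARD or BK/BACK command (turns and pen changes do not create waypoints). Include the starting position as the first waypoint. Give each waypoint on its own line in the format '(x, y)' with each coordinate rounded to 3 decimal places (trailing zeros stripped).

Executing turtle program step by step:
Start: pos=(-5,-10), heading=180, pen down
LT 167: heading 180 -> 347
FD 20: (-5,-10) -> (14.487,-14.499) [heading=347, draw]
LT 57: heading 347 -> 44
BK 5: (14.487,-14.499) -> (10.891,-17.972) [heading=44, draw]
FD 6: (10.891,-17.972) -> (15.207,-13.804) [heading=44, draw]
Final: pos=(15.207,-13.804), heading=44, 3 segment(s) drawn
Waypoints (4 total):
(-5, -10)
(14.487, -14.499)
(10.891, -17.972)
(15.207, -13.804)

Answer: (-5, -10)
(14.487, -14.499)
(10.891, -17.972)
(15.207, -13.804)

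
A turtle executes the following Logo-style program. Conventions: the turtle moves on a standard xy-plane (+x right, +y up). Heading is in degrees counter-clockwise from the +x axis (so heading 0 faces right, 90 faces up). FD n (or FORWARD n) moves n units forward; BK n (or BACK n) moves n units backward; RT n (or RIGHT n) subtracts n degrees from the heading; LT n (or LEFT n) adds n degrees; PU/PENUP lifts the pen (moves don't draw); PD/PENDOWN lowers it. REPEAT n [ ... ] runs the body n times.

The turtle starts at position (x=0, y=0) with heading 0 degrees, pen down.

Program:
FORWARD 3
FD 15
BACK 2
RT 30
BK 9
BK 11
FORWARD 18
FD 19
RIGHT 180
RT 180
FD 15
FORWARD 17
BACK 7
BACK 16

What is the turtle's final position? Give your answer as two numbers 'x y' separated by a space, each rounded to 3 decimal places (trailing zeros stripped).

Answer: 38.517 -13

Derivation:
Executing turtle program step by step:
Start: pos=(0,0), heading=0, pen down
FD 3: (0,0) -> (3,0) [heading=0, draw]
FD 15: (3,0) -> (18,0) [heading=0, draw]
BK 2: (18,0) -> (16,0) [heading=0, draw]
RT 30: heading 0 -> 330
BK 9: (16,0) -> (8.206,4.5) [heading=330, draw]
BK 11: (8.206,4.5) -> (-1.321,10) [heading=330, draw]
FD 18: (-1.321,10) -> (14.268,1) [heading=330, draw]
FD 19: (14.268,1) -> (30.722,-8.5) [heading=330, draw]
RT 180: heading 330 -> 150
RT 180: heading 150 -> 330
FD 15: (30.722,-8.5) -> (43.713,-16) [heading=330, draw]
FD 17: (43.713,-16) -> (58.435,-24.5) [heading=330, draw]
BK 7: (58.435,-24.5) -> (52.373,-21) [heading=330, draw]
BK 16: (52.373,-21) -> (38.517,-13) [heading=330, draw]
Final: pos=(38.517,-13), heading=330, 11 segment(s) drawn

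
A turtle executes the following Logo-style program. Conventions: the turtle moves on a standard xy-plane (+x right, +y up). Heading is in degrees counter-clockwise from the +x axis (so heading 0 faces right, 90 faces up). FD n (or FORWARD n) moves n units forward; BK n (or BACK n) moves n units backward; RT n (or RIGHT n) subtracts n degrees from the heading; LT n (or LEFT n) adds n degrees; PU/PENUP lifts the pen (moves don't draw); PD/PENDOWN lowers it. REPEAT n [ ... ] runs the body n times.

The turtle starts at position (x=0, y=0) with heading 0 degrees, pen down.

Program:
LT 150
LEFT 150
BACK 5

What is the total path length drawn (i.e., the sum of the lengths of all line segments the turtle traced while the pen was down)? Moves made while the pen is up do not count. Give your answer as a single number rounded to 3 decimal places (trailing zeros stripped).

Answer: 5

Derivation:
Executing turtle program step by step:
Start: pos=(0,0), heading=0, pen down
LT 150: heading 0 -> 150
LT 150: heading 150 -> 300
BK 5: (0,0) -> (-2.5,4.33) [heading=300, draw]
Final: pos=(-2.5,4.33), heading=300, 1 segment(s) drawn

Segment lengths:
  seg 1: (0,0) -> (-2.5,4.33), length = 5
Total = 5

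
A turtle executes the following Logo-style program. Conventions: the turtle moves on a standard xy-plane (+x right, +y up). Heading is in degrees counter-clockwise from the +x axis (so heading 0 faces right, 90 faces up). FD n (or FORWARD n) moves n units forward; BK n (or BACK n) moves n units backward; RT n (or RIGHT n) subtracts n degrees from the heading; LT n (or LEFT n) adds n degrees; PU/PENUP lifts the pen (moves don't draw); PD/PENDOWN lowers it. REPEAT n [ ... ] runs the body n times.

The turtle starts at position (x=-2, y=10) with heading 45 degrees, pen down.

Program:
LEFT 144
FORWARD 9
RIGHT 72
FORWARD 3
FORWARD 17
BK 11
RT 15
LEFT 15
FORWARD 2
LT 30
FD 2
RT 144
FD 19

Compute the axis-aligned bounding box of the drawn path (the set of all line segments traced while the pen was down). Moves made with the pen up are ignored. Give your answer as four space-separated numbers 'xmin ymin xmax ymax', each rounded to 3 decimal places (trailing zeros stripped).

Executing turtle program step by step:
Start: pos=(-2,10), heading=45, pen down
LT 144: heading 45 -> 189
FD 9: (-2,10) -> (-10.889,8.592) [heading=189, draw]
RT 72: heading 189 -> 117
FD 3: (-10.889,8.592) -> (-12.251,11.265) [heading=117, draw]
FD 17: (-12.251,11.265) -> (-19.969,26.412) [heading=117, draw]
BK 11: (-19.969,26.412) -> (-14.975,16.611) [heading=117, draw]
RT 15: heading 117 -> 102
LT 15: heading 102 -> 117
FD 2: (-14.975,16.611) -> (-15.883,18.393) [heading=117, draw]
LT 30: heading 117 -> 147
FD 2: (-15.883,18.393) -> (-17.56,19.482) [heading=147, draw]
RT 144: heading 147 -> 3
FD 19: (-17.56,19.482) -> (1.414,20.477) [heading=3, draw]
Final: pos=(1.414,20.477), heading=3, 7 segment(s) drawn

Segment endpoints: x in {-19.969, -17.56, -15.883, -14.975, -12.251, -10.889, -2, 1.414}, y in {8.592, 10, 11.265, 16.611, 18.393, 19.482, 20.477, 26.412}
xmin=-19.969, ymin=8.592, xmax=1.414, ymax=26.412

Answer: -19.969 8.592 1.414 26.412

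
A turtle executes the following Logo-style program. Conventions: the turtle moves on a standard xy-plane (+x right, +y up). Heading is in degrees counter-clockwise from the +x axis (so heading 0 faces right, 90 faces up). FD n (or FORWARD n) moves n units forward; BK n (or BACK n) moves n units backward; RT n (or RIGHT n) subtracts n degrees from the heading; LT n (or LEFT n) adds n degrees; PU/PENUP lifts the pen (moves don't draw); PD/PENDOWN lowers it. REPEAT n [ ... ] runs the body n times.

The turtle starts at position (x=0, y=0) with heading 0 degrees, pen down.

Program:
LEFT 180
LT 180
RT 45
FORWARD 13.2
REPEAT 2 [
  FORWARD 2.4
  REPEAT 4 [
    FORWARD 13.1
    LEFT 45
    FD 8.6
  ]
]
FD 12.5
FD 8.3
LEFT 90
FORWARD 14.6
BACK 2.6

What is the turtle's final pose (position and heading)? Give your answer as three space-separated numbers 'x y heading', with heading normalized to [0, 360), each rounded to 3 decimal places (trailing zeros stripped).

Executing turtle program step by step:
Start: pos=(0,0), heading=0, pen down
LT 180: heading 0 -> 180
LT 180: heading 180 -> 0
RT 45: heading 0 -> 315
FD 13.2: (0,0) -> (9.334,-9.334) [heading=315, draw]
REPEAT 2 [
  -- iteration 1/2 --
  FD 2.4: (9.334,-9.334) -> (11.031,-11.031) [heading=315, draw]
  REPEAT 4 [
    -- iteration 1/4 --
    FD 13.1: (11.031,-11.031) -> (20.294,-20.294) [heading=315, draw]
    LT 45: heading 315 -> 0
    FD 8.6: (20.294,-20.294) -> (28.894,-20.294) [heading=0, draw]
    -- iteration 2/4 --
    FD 13.1: (28.894,-20.294) -> (41.994,-20.294) [heading=0, draw]
    LT 45: heading 0 -> 45
    FD 8.6: (41.994,-20.294) -> (48.075,-14.213) [heading=45, draw]
    -- iteration 3/4 --
    FD 13.1: (48.075,-14.213) -> (57.338,-4.95) [heading=45, draw]
    LT 45: heading 45 -> 90
    FD 8.6: (57.338,-4.95) -> (57.338,3.65) [heading=90, draw]
    -- iteration 4/4 --
    FD 13.1: (57.338,3.65) -> (57.338,16.75) [heading=90, draw]
    LT 45: heading 90 -> 135
    FD 8.6: (57.338,16.75) -> (51.257,22.831) [heading=135, draw]
  ]
  -- iteration 2/2 --
  FD 2.4: (51.257,22.831) -> (49.56,24.528) [heading=135, draw]
  REPEAT 4 [
    -- iteration 1/4 --
    FD 13.1: (49.56,24.528) -> (40.297,33.792) [heading=135, draw]
    LT 45: heading 135 -> 180
    FD 8.6: (40.297,33.792) -> (31.697,33.792) [heading=180, draw]
    -- iteration 2/4 --
    FD 13.1: (31.697,33.792) -> (18.597,33.792) [heading=180, draw]
    LT 45: heading 180 -> 225
    FD 8.6: (18.597,33.792) -> (12.516,27.71) [heading=225, draw]
    -- iteration 3/4 --
    FD 13.1: (12.516,27.71) -> (3.253,18.447) [heading=225, draw]
    LT 45: heading 225 -> 270
    FD 8.6: (3.253,18.447) -> (3.253,9.847) [heading=270, draw]
    -- iteration 4/4 --
    FD 13.1: (3.253,9.847) -> (3.253,-3.253) [heading=270, draw]
    LT 45: heading 270 -> 315
    FD 8.6: (3.253,-3.253) -> (9.334,-9.334) [heading=315, draw]
  ]
]
FD 12.5: (9.334,-9.334) -> (18.173,-18.173) [heading=315, draw]
FD 8.3: (18.173,-18.173) -> (24.042,-24.042) [heading=315, draw]
LT 90: heading 315 -> 45
FD 14.6: (24.042,-24.042) -> (34.365,-13.718) [heading=45, draw]
BK 2.6: (34.365,-13.718) -> (32.527,-15.556) [heading=45, draw]
Final: pos=(32.527,-15.556), heading=45, 23 segment(s) drawn

Answer: 32.527 -15.556 45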